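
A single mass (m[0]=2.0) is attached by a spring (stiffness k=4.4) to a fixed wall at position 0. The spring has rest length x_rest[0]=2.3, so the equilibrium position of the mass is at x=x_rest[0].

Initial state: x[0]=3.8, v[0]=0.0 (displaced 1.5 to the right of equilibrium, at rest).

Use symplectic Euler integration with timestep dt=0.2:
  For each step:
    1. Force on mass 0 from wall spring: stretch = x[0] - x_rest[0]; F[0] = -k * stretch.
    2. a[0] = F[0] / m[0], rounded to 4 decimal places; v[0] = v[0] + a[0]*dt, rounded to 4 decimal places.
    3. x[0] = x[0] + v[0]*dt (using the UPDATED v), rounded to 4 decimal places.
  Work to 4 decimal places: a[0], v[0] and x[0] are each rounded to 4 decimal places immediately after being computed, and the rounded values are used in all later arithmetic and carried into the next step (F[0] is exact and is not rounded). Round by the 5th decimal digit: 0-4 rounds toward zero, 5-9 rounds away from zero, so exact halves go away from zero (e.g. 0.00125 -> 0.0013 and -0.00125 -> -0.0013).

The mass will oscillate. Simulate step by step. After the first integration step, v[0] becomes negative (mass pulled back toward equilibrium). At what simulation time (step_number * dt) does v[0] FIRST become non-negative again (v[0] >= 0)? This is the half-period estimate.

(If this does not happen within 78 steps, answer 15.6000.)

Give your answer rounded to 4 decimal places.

Answer: 2.2000

Derivation:
Step 0: x=[3.8000] v=[0.0000]
Step 1: x=[3.6680] v=[-0.6600]
Step 2: x=[3.4156] v=[-1.2619]
Step 3: x=[3.0650] v=[-1.7528]
Step 4: x=[2.6471] v=[-2.0894]
Step 5: x=[2.1987] v=[-2.2421]
Step 6: x=[1.7592] v=[-2.1975]
Step 7: x=[1.3673] v=[-1.9595]
Step 8: x=[1.0575] v=[-1.5491]
Step 9: x=[0.8570] v=[-1.0024]
Step 10: x=[0.7835] v=[-0.3675]
Step 11: x=[0.8435] v=[0.2998]
First v>=0 after going negative at step 11, time=2.2000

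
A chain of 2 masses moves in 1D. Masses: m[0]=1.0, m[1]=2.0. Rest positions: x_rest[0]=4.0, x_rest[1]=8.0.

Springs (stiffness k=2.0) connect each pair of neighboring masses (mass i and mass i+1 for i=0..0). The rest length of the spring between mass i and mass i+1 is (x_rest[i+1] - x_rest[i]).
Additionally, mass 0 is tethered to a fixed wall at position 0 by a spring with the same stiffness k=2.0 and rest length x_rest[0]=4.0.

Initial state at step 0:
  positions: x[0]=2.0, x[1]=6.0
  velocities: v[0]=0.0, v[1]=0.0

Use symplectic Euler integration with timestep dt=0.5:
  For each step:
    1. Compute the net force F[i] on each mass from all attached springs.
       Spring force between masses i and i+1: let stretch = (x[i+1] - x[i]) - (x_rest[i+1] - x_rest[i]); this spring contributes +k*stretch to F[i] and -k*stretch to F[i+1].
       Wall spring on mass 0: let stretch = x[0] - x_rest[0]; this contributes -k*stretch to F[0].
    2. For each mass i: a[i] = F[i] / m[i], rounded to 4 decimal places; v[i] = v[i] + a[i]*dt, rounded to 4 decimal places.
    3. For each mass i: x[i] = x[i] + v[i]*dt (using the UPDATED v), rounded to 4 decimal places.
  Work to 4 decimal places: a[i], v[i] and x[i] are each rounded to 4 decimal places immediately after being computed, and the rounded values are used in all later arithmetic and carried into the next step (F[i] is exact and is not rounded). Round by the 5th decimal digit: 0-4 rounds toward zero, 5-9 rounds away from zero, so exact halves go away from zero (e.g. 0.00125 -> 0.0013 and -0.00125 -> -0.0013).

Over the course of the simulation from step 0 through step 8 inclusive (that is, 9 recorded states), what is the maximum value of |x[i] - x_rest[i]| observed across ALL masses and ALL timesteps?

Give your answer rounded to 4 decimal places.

Step 0: x=[2.0000 6.0000] v=[0.0000 0.0000]
Step 1: x=[3.0000 6.0000] v=[2.0000 0.0000]
Step 2: x=[4.0000 6.2500] v=[2.0000 0.5000]
Step 3: x=[4.1250 6.9375] v=[0.2500 1.3750]
Step 4: x=[3.5938 7.9219] v=[-1.0625 1.9688]
Step 5: x=[3.4297 8.8243] v=[-0.3282 1.8048]
Step 6: x=[4.2481 9.3781] v=[1.6367 1.1075]
Step 7: x=[5.5074 9.6494] v=[2.5186 0.5425]
Step 8: x=[6.0840 9.8852] v=[1.1532 0.4715]
Max displacement = 2.0840

Answer: 2.0840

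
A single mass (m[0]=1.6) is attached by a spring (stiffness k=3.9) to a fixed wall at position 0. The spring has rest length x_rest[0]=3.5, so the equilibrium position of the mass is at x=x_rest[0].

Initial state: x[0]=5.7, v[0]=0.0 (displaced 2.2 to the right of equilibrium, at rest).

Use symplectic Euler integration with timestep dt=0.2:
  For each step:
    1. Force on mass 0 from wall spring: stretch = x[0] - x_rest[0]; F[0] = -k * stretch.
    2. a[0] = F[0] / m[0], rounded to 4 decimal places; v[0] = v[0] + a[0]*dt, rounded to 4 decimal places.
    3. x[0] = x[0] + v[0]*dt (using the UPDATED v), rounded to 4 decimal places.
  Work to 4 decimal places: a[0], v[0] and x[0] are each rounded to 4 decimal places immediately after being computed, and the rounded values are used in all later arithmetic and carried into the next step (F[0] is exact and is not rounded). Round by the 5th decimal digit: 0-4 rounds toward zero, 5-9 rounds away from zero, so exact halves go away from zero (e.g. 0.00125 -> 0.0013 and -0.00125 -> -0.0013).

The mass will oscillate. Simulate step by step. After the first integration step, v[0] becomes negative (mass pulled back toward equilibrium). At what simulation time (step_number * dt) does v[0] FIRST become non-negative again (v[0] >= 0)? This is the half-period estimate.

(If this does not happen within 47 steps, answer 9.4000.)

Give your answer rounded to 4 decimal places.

Answer: 2.2000

Derivation:
Step 0: x=[5.7000] v=[0.0000]
Step 1: x=[5.4855] v=[-1.0725]
Step 2: x=[5.0774] v=[-2.0404]
Step 3: x=[4.5155] v=[-2.8094]
Step 4: x=[3.8546] v=[-3.3045]
Step 5: x=[3.1591] v=[-3.4774]
Step 6: x=[2.4969] v=[-3.3112]
Step 7: x=[1.9325] v=[-2.8222]
Step 8: x=[1.5209] v=[-2.0580]
Step 9: x=[1.3023] v=[-1.0932]
Step 10: x=[1.2979] v=[-0.0218]
Step 11: x=[1.5082] v=[1.0517]
First v>=0 after going negative at step 11, time=2.2000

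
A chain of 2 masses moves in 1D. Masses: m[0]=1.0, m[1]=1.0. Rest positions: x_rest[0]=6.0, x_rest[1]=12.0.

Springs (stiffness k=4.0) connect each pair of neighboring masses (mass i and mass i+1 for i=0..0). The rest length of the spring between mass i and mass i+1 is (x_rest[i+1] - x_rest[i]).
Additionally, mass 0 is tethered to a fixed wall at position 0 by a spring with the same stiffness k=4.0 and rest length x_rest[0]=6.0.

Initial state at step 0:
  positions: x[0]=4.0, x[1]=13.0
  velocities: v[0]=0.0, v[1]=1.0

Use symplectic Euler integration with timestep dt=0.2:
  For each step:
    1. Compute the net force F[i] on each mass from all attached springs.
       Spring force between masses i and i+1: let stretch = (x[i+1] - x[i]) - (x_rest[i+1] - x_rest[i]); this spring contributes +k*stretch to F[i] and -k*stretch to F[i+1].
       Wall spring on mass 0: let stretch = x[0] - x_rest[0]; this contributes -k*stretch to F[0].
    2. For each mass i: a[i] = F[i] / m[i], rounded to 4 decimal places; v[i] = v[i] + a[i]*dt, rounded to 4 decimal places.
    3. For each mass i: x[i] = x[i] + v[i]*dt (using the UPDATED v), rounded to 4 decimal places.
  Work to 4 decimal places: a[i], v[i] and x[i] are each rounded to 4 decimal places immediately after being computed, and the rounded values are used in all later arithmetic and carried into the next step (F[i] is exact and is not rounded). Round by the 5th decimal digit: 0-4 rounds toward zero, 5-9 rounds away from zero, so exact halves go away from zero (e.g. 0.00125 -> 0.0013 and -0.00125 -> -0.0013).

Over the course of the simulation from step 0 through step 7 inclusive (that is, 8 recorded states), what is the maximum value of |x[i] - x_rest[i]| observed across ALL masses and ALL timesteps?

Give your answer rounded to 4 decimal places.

Step 0: x=[4.0000 13.0000] v=[0.0000 1.0000]
Step 1: x=[4.8000 12.7200] v=[4.0000 -1.4000]
Step 2: x=[6.0992 12.1328] v=[6.4960 -2.9360]
Step 3: x=[7.3879 11.5402] v=[6.4435 -2.9629]
Step 4: x=[8.1589 11.2433] v=[3.8550 -1.4847]
Step 5: x=[8.1180 11.4129] v=[-0.2046 0.8478]
Step 6: x=[7.3054 12.0153] v=[-4.0631 3.0119]
Step 7: x=[6.0775 12.8241] v=[-6.1395 4.0440]
Max displacement = 2.1589

Answer: 2.1589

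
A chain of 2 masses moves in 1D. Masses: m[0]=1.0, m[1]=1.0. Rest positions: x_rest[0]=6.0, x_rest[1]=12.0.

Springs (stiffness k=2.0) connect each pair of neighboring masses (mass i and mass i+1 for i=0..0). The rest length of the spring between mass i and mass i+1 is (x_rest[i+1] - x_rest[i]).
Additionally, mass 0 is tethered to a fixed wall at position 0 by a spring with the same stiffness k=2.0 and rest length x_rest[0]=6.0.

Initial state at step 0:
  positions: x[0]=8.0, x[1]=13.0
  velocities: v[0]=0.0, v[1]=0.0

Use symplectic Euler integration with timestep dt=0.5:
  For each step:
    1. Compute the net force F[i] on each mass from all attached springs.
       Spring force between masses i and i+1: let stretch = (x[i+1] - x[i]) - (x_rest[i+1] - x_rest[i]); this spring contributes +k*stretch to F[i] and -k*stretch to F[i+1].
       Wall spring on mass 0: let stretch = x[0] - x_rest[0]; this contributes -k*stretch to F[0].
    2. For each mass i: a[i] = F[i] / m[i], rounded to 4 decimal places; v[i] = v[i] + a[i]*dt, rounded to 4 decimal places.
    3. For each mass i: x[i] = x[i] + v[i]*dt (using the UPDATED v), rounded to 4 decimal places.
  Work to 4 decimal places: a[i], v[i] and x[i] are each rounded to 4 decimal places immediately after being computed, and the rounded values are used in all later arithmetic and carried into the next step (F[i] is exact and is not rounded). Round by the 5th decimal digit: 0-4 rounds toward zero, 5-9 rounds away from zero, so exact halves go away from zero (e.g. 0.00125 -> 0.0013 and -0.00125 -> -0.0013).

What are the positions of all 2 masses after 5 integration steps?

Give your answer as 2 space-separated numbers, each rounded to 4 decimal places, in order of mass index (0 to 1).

Step 0: x=[8.0000 13.0000] v=[0.0000 0.0000]
Step 1: x=[6.5000 13.5000] v=[-3.0000 1.0000]
Step 2: x=[5.2500 13.5000] v=[-2.5000 0.0000]
Step 3: x=[5.5000 12.3750] v=[0.5000 -2.2500]
Step 4: x=[6.4375 10.8125] v=[1.8750 -3.1250]
Step 5: x=[6.3438 10.0625] v=[-0.1875 -1.5000]

Answer: 6.3438 10.0625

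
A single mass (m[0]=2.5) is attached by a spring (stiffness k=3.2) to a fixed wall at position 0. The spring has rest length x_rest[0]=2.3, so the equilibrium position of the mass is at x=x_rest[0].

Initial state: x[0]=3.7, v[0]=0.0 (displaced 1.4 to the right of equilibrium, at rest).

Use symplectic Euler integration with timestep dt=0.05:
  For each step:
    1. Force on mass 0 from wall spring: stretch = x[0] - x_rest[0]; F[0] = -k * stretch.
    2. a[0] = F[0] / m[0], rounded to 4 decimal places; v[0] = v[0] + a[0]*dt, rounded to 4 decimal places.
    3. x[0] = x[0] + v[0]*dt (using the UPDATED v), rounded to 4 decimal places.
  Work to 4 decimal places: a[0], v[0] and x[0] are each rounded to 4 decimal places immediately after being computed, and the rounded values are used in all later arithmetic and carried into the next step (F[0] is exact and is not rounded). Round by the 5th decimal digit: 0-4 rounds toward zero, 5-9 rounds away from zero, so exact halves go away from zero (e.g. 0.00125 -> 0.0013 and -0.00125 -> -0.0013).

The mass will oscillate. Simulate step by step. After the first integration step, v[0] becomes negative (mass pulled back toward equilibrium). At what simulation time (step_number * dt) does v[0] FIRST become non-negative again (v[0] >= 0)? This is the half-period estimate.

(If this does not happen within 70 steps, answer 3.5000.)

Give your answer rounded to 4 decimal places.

Answer: 2.8000

Derivation:
Step 0: x=[3.7000] v=[0.0000]
Step 1: x=[3.6955] v=[-0.0896]
Step 2: x=[3.6866] v=[-0.1789]
Step 3: x=[3.6732] v=[-0.2676]
Step 4: x=[3.6554] v=[-0.3555]
Step 5: x=[3.6333] v=[-0.4422]
Step 6: x=[3.6069] v=[-0.5275]
Step 7: x=[3.5763] v=[-0.6111]
Step 8: x=[3.5417] v=[-0.6928]
Step 9: x=[3.5031] v=[-0.7723]
Step 10: x=[3.4606] v=[-0.8493]
Step 11: x=[3.4144] v=[-0.9236]
Step 12: x=[3.3647] v=[-0.9949]
Step 13: x=[3.3116] v=[-1.0630]
Step 14: x=[3.2552] v=[-1.1277]
Step 15: x=[3.1958] v=[-1.1888]
Step 16: x=[3.1335] v=[-1.2461]
Step 17: x=[3.0685] v=[-1.2994]
Step 18: x=[3.0011] v=[-1.3486]
Step 19: x=[2.9314] v=[-1.3935]
Step 20: x=[2.8597] v=[-1.4339]
Step 21: x=[2.7862] v=[-1.4697]
Step 22: x=[2.7112] v=[-1.5008]
Step 23: x=[2.6348] v=[-1.5271]
Step 24: x=[2.5574] v=[-1.5485]
Step 25: x=[2.4792] v=[-1.5650]
Step 26: x=[2.4004] v=[-1.5765]
Step 27: x=[2.3213] v=[-1.5829]
Step 28: x=[2.2421] v=[-1.5843]
Step 29: x=[2.1631] v=[-1.5806]
Step 30: x=[2.0845] v=[-1.5718]
Step 31: x=[2.0066] v=[-1.5580]
Step 32: x=[1.9296] v=[-1.5392]
Step 33: x=[1.8538] v=[-1.5155]
Step 34: x=[1.7795] v=[-1.4869]
Step 35: x=[1.7068] v=[-1.4536]
Step 36: x=[1.6360] v=[-1.4156]
Step 37: x=[1.5673] v=[-1.3731]
Step 38: x=[1.5010] v=[-1.3262]
Step 39: x=[1.4372] v=[-1.2751]
Step 40: x=[1.3762] v=[-1.2199]
Step 41: x=[1.3182] v=[-1.1608]
Step 42: x=[1.2633] v=[-1.0980]
Step 43: x=[1.2117] v=[-1.0317]
Step 44: x=[1.1636] v=[-0.9621]
Step 45: x=[1.1191] v=[-0.8894]
Step 46: x=[1.0784] v=[-0.8138]
Step 47: x=[1.0416] v=[-0.7356]
Step 48: x=[1.0088] v=[-0.6551]
Step 49: x=[0.9802] v=[-0.5725]
Step 50: x=[0.9558] v=[-0.4880]
Step 51: x=[0.9357] v=[-0.4020]
Step 52: x=[0.9200] v=[-0.3147]
Step 53: x=[0.9087] v=[-0.2264]
Step 54: x=[0.9018] v=[-0.1374]
Step 55: x=[0.8994] v=[-0.0479]
Step 56: x=[0.9015] v=[0.0417]
First v>=0 after going negative at step 56, time=2.8000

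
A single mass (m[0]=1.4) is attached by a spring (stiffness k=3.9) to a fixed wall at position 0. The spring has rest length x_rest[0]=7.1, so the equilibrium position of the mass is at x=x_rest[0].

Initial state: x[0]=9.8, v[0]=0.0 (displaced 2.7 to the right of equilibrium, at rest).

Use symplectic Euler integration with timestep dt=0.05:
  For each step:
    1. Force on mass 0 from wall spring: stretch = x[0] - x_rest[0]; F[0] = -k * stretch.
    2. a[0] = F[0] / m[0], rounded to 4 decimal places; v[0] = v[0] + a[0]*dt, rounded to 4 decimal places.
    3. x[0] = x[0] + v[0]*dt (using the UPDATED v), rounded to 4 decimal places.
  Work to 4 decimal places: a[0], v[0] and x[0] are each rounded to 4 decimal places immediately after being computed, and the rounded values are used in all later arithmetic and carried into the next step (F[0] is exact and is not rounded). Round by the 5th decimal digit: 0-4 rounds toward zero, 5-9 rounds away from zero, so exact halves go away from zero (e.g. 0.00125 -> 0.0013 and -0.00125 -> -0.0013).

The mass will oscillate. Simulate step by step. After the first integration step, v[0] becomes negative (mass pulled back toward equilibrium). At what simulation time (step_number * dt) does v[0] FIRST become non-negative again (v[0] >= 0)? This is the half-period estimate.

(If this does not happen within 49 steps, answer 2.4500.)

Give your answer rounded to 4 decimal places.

Answer: 1.9000

Derivation:
Step 0: x=[9.8000] v=[0.0000]
Step 1: x=[9.7812] v=[-0.3761]
Step 2: x=[9.7437] v=[-0.7496]
Step 3: x=[9.6878] v=[-1.1178]
Step 4: x=[9.6139] v=[-1.4782]
Step 5: x=[9.5225] v=[-1.8284]
Step 6: x=[9.4142] v=[-2.1658]
Step 7: x=[9.2898] v=[-2.4881]
Step 8: x=[9.1501] v=[-2.7931]
Step 9: x=[8.9962] v=[-3.0787]
Step 10: x=[8.8291] v=[-3.3428]
Step 11: x=[8.6499] v=[-3.5836]
Step 12: x=[8.4599] v=[-3.7995]
Step 13: x=[8.2605] v=[-3.9889]
Step 14: x=[8.0530] v=[-4.1505]
Step 15: x=[7.8388] v=[-4.2832]
Step 16: x=[7.6195] v=[-4.3861]
Step 17: x=[7.3966] v=[-4.4585]
Step 18: x=[7.1716] v=[-4.4998]
Step 19: x=[6.9461] v=[-4.5098]
Step 20: x=[6.7217] v=[-4.4884]
Step 21: x=[6.4999] v=[-4.4357]
Step 22: x=[6.2823] v=[-4.3521]
Step 23: x=[6.0704] v=[-4.2382]
Step 24: x=[5.8657] v=[-4.0948]
Step 25: x=[5.6696] v=[-3.9229]
Step 26: x=[5.4834] v=[-3.7237]
Step 27: x=[5.3085] v=[-3.4985]
Step 28: x=[5.1461] v=[-3.2490]
Step 29: x=[4.9973] v=[-2.9769]
Step 30: x=[4.8631] v=[-2.6840]
Step 31: x=[4.7445] v=[-2.3724]
Step 32: x=[4.6423] v=[-2.0443]
Step 33: x=[4.5572] v=[-1.7020]
Step 34: x=[4.4898] v=[-1.3478]
Step 35: x=[4.4406] v=[-0.9842]
Step 36: x=[4.4099] v=[-0.6138]
Step 37: x=[4.3979] v=[-0.2391]
Step 38: x=[4.4048] v=[0.1373]
First v>=0 after going negative at step 38, time=1.9000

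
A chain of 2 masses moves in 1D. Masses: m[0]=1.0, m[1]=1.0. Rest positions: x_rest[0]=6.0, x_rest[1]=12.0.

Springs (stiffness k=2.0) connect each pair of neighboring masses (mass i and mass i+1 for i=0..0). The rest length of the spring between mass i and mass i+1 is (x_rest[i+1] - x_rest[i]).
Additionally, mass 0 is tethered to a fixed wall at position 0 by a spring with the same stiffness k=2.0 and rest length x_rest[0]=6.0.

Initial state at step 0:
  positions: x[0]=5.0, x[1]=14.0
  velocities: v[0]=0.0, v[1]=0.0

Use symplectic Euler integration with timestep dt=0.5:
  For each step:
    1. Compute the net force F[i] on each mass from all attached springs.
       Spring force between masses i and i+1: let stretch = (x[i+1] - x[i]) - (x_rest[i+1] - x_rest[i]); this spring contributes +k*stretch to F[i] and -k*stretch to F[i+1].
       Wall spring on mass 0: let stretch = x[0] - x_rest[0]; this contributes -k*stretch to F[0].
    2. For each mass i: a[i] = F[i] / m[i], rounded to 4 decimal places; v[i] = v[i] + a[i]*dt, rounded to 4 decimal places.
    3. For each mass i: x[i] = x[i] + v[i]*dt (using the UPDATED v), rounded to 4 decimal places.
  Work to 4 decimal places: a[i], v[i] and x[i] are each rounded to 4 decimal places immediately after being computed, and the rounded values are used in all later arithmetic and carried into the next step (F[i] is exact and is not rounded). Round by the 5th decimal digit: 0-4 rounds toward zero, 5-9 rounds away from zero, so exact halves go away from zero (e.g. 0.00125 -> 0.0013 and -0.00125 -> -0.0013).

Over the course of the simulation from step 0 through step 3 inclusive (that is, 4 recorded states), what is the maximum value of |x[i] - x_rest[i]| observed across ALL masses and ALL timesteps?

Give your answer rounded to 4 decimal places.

Answer: 2.2500

Derivation:
Step 0: x=[5.0000 14.0000] v=[0.0000 0.0000]
Step 1: x=[7.0000 12.5000] v=[4.0000 -3.0000]
Step 2: x=[8.2500 11.2500] v=[2.5000 -2.5000]
Step 3: x=[6.8750 11.5000] v=[-2.7500 0.5000]
Max displacement = 2.2500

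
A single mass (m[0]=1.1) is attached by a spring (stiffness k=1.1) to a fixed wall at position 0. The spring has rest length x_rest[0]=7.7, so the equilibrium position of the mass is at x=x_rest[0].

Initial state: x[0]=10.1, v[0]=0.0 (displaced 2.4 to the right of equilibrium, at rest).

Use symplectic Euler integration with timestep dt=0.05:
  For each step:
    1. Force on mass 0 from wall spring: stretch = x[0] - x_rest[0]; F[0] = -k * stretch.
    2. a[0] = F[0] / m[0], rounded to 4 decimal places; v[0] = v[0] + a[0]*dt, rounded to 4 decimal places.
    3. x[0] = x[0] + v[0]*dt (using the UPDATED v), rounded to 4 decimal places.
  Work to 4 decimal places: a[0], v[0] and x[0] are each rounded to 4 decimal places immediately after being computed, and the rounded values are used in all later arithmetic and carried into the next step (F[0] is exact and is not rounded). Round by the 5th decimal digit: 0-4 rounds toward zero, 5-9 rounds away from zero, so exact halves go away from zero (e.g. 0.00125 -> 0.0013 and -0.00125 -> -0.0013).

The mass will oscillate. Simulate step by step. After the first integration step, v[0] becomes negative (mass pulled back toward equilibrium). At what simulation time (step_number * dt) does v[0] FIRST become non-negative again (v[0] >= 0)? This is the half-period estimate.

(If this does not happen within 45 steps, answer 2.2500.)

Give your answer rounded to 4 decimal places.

Step 0: x=[10.1000] v=[0.0000]
Step 1: x=[10.0940] v=[-0.1200]
Step 2: x=[10.0820] v=[-0.2397]
Step 3: x=[10.0641] v=[-0.3588]
Step 4: x=[10.0403] v=[-0.4770]
Step 5: x=[10.0106] v=[-0.5940]
Step 6: x=[9.9751] v=[-0.7095]
Step 7: x=[9.9339] v=[-0.8233]
Step 8: x=[9.8872] v=[-0.9350]
Step 9: x=[9.8350] v=[-1.0444]
Step 10: x=[9.7774] v=[-1.1512]
Step 11: x=[9.7146] v=[-1.2551]
Step 12: x=[9.6468] v=[-1.3558]
Step 13: x=[9.5741] v=[-1.4531]
Step 14: x=[9.4968] v=[-1.5468]
Step 15: x=[9.4150] v=[-1.6366]
Step 16: x=[9.3289] v=[-1.7224]
Step 17: x=[9.2387] v=[-1.8038]
Step 18: x=[9.1447] v=[-1.8807]
Step 19: x=[9.0471] v=[-1.9529]
Step 20: x=[8.9461] v=[-2.0203]
Step 21: x=[8.8420] v=[-2.0826]
Step 22: x=[8.7350] v=[-2.1397]
Step 23: x=[8.6254] v=[-2.1915]
Step 24: x=[8.5135] v=[-2.2378]
Step 25: x=[8.3996] v=[-2.2785]
Step 26: x=[8.2839] v=[-2.3135]
Step 27: x=[8.1668] v=[-2.3427]
Step 28: x=[8.0485] v=[-2.3660]
Step 29: x=[7.9293] v=[-2.3834]
Step 30: x=[7.8096] v=[-2.3949]
Step 31: x=[7.6896] v=[-2.4004]
Step 32: x=[7.5696] v=[-2.3999]
Step 33: x=[7.4499] v=[-2.3934]
Step 34: x=[7.3309] v=[-2.3809]
Step 35: x=[7.2128] v=[-2.3624]
Step 36: x=[7.0959] v=[-2.3380]
Step 37: x=[6.9805] v=[-2.3078]
Step 38: x=[6.8669] v=[-2.2718]
Step 39: x=[6.7554] v=[-2.2301]
Step 40: x=[6.6463] v=[-2.1829]
Step 41: x=[6.5398] v=[-2.1302]
Step 42: x=[6.4362] v=[-2.0722]
Step 43: x=[6.3358] v=[-2.0090]
Step 44: x=[6.2388] v=[-1.9408]
Step 45: x=[6.1454] v=[-1.8677]
v[0] did not become non-negative within 45 steps; using fallback time=2.2500

Answer: 2.2500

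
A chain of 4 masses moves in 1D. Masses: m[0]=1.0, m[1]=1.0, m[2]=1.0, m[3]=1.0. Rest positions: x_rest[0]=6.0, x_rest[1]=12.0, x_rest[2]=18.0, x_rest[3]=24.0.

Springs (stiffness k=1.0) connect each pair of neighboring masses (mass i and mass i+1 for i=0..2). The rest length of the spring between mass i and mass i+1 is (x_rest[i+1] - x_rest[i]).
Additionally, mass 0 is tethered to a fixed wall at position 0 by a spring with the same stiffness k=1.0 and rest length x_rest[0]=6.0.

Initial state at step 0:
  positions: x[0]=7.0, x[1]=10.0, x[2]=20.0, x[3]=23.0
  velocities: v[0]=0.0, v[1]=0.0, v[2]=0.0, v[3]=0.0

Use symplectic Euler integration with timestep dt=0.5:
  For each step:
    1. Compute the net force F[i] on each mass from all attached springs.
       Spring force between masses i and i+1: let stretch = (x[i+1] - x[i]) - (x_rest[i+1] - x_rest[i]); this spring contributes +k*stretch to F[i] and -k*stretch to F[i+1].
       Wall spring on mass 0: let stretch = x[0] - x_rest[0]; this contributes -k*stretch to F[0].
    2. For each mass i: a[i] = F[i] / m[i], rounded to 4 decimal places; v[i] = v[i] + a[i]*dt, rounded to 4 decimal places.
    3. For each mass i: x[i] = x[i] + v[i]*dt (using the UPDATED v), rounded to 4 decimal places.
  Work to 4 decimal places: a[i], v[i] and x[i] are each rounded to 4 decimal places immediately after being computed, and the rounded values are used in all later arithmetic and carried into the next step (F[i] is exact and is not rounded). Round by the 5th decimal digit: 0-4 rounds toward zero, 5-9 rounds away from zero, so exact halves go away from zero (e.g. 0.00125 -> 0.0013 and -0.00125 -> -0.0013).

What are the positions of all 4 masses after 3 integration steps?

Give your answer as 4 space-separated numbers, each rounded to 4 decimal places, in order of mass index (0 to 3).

Step 0: x=[7.0000 10.0000 20.0000 23.0000] v=[0.0000 0.0000 0.0000 0.0000]
Step 1: x=[6.0000 11.7500 18.2500 23.7500] v=[-2.0000 3.5000 -3.5000 1.5000]
Step 2: x=[4.9375 13.6875 16.2500 24.6250] v=[-2.1250 3.8750 -4.0000 1.7500]
Step 3: x=[4.8281 14.0782 15.7031 24.9063] v=[-0.2188 0.7813 -1.0938 0.5625]

Answer: 4.8281 14.0782 15.7031 24.9063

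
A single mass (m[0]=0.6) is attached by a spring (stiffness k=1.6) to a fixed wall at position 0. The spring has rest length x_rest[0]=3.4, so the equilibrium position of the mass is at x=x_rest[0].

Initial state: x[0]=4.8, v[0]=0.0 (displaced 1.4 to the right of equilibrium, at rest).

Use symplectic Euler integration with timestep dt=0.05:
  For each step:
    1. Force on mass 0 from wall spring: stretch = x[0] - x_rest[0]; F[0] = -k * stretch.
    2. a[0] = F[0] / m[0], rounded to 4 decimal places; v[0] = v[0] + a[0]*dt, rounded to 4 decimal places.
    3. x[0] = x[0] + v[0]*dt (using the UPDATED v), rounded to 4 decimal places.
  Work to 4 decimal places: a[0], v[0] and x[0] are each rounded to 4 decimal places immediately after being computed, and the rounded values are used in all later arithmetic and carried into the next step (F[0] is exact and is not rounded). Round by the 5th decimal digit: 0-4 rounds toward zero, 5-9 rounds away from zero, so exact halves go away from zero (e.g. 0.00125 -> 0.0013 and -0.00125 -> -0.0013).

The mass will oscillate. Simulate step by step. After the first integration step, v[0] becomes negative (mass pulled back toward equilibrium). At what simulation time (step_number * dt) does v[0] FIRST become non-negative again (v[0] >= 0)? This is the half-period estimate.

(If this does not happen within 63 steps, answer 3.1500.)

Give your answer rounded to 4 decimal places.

Answer: 1.9500

Derivation:
Step 0: x=[4.8000] v=[0.0000]
Step 1: x=[4.7907] v=[-0.1867]
Step 2: x=[4.7721] v=[-0.3721]
Step 3: x=[4.7444] v=[-0.5550]
Step 4: x=[4.7077] v=[-0.7343]
Step 5: x=[4.6623] v=[-0.9087]
Step 6: x=[4.6085] v=[-1.0770]
Step 7: x=[4.5466] v=[-1.2381]
Step 8: x=[4.4771] v=[-1.3910]
Step 9: x=[4.4004] v=[-1.5346]
Step 10: x=[4.3170] v=[-1.6680]
Step 11: x=[4.2275] v=[-1.7903]
Step 12: x=[4.1325] v=[-1.9006]
Step 13: x=[4.0326] v=[-1.9983]
Step 14: x=[3.9285] v=[-2.0826]
Step 15: x=[3.8208] v=[-2.1531]
Step 16: x=[3.7103] v=[-2.2092]
Step 17: x=[3.5978] v=[-2.2506]
Step 18: x=[3.4840] v=[-2.2770]
Step 19: x=[3.3696] v=[-2.2882]
Step 20: x=[3.2554] v=[-2.2841]
Step 21: x=[3.1422] v=[-2.2648]
Step 22: x=[3.0307] v=[-2.2304]
Step 23: x=[2.9216] v=[-2.1812]
Step 24: x=[2.8157] v=[-2.1174]
Step 25: x=[2.7137] v=[-2.0395]
Step 26: x=[2.6163] v=[-1.9480]
Step 27: x=[2.5241] v=[-1.8435]
Step 28: x=[2.4378] v=[-1.7267]
Step 29: x=[2.3579] v=[-1.5984]
Step 30: x=[2.2849] v=[-1.4595]
Step 31: x=[2.2194] v=[-1.3108]
Step 32: x=[2.1617] v=[-1.1534]
Step 33: x=[2.1123] v=[-0.9883]
Step 34: x=[2.0715] v=[-0.8166]
Step 35: x=[2.0395] v=[-0.6395]
Step 36: x=[2.0166] v=[-0.4581]
Step 37: x=[2.0029] v=[-0.2736]
Step 38: x=[1.9985] v=[-0.0873]
Step 39: x=[2.0035] v=[0.0996]
First v>=0 after going negative at step 39, time=1.9500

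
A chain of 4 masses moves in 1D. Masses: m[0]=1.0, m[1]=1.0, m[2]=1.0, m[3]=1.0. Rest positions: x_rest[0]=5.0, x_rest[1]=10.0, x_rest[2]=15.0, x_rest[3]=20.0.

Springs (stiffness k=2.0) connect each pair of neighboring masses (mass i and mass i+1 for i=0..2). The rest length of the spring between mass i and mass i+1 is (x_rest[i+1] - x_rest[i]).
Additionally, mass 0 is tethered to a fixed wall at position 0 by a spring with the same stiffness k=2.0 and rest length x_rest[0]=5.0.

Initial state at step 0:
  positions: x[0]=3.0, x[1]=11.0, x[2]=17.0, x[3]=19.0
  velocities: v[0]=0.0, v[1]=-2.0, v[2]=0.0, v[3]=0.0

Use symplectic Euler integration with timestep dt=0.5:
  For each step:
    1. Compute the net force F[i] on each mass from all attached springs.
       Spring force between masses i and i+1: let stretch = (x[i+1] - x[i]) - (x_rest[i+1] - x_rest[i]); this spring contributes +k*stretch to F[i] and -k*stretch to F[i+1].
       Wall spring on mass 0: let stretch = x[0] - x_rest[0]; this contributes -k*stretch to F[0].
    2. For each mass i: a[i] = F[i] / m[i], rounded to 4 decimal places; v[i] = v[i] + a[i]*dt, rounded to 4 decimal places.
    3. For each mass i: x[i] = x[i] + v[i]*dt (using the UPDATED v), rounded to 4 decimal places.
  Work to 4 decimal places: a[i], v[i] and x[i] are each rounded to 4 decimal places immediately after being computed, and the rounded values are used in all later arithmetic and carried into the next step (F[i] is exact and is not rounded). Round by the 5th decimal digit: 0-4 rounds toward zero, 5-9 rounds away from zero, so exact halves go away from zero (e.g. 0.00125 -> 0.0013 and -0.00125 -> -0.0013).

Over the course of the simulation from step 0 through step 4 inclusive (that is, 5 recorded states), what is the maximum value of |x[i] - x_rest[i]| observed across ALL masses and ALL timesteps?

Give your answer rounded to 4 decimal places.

Step 0: x=[3.0000 11.0000 17.0000 19.0000] v=[0.0000 -2.0000 0.0000 0.0000]
Step 1: x=[5.5000 9.0000 15.0000 20.5000] v=[5.0000 -4.0000 -4.0000 3.0000]
Step 2: x=[7.0000 8.2500 12.7500 21.7500] v=[3.0000 -1.5000 -4.5000 2.5000]
Step 3: x=[5.6250 9.1250 12.7500 21.0000] v=[-2.7500 1.7500 0.0000 -1.5000]
Step 4: x=[3.1875 10.0625 15.0625 18.6250] v=[-4.8750 1.8750 4.6250 -4.7500]
Max displacement = 2.2500

Answer: 2.2500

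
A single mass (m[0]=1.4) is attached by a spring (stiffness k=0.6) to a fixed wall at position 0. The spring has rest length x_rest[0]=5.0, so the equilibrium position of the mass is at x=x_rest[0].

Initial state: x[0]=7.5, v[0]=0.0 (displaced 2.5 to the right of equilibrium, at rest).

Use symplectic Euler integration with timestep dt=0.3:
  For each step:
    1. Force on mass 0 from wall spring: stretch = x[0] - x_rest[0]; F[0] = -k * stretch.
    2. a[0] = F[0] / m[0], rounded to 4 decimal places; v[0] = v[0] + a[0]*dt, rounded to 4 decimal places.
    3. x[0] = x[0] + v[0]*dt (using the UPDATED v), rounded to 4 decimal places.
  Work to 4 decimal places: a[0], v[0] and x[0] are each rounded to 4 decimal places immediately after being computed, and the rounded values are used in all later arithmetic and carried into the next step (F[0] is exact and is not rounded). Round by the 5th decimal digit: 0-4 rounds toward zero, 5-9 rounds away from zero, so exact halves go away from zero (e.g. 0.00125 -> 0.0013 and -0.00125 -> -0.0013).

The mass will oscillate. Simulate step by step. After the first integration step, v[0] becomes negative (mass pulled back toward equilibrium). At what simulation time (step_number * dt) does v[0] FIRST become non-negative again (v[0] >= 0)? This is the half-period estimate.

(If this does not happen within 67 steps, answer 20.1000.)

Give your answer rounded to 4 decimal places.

Answer: 4.8000

Derivation:
Step 0: x=[7.5000] v=[0.0000]
Step 1: x=[7.4036] v=[-0.3214]
Step 2: x=[7.2145] v=[-0.6304]
Step 3: x=[6.9400] v=[-0.9151]
Step 4: x=[6.5907] v=[-1.1645]
Step 5: x=[6.1800] v=[-1.3690]
Step 6: x=[5.7238] v=[-1.5207]
Step 7: x=[5.2397] v=[-1.6138]
Step 8: x=[4.7463] v=[-1.6446]
Step 9: x=[4.2627] v=[-1.6120]
Step 10: x=[3.8075] v=[-1.5172]
Step 11: x=[3.3983] v=[-1.3639]
Step 12: x=[3.0509] v=[-1.1580]
Step 13: x=[2.7787] v=[-0.9074]
Step 14: x=[2.5922] v=[-0.6218]
Step 15: x=[2.4985] v=[-0.3122]
Step 16: x=[2.5013] v=[0.0094]
First v>=0 after going negative at step 16, time=4.8000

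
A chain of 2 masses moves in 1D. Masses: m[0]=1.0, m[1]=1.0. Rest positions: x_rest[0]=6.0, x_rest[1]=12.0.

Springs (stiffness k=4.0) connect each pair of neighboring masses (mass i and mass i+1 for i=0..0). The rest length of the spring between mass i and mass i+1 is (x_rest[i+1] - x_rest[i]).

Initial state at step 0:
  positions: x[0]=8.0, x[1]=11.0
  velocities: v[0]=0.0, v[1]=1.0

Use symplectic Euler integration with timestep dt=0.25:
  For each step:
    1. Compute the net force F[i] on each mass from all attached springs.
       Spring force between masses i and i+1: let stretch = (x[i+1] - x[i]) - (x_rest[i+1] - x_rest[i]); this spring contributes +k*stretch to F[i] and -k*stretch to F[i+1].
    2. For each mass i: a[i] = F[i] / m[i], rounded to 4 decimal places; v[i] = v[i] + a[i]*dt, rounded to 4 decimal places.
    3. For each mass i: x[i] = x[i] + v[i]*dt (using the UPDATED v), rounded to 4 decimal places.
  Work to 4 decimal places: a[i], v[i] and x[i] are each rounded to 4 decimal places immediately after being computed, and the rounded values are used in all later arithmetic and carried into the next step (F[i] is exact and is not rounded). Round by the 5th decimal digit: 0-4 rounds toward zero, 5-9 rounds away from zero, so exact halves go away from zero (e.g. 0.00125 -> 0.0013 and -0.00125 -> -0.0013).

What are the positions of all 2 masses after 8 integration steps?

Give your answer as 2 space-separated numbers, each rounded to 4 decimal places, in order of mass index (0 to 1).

Step 0: x=[8.0000 11.0000] v=[0.0000 1.0000]
Step 1: x=[7.2500 12.0000] v=[-3.0000 4.0000]
Step 2: x=[6.1875 13.3125] v=[-4.2500 5.2500]
Step 3: x=[5.4063 14.3438] v=[-3.1250 4.1250]
Step 4: x=[5.3594 14.6407] v=[-0.1875 1.1875]
Step 5: x=[6.1329 14.1173] v=[3.0938 -2.0938]
Step 6: x=[7.4025 13.0978] v=[5.0782 -4.0782]
Step 7: x=[8.5959 12.1544] v=[4.7735 -3.7735]
Step 8: x=[9.1789 11.8214] v=[2.3320 -1.3320]

Answer: 9.1789 11.8214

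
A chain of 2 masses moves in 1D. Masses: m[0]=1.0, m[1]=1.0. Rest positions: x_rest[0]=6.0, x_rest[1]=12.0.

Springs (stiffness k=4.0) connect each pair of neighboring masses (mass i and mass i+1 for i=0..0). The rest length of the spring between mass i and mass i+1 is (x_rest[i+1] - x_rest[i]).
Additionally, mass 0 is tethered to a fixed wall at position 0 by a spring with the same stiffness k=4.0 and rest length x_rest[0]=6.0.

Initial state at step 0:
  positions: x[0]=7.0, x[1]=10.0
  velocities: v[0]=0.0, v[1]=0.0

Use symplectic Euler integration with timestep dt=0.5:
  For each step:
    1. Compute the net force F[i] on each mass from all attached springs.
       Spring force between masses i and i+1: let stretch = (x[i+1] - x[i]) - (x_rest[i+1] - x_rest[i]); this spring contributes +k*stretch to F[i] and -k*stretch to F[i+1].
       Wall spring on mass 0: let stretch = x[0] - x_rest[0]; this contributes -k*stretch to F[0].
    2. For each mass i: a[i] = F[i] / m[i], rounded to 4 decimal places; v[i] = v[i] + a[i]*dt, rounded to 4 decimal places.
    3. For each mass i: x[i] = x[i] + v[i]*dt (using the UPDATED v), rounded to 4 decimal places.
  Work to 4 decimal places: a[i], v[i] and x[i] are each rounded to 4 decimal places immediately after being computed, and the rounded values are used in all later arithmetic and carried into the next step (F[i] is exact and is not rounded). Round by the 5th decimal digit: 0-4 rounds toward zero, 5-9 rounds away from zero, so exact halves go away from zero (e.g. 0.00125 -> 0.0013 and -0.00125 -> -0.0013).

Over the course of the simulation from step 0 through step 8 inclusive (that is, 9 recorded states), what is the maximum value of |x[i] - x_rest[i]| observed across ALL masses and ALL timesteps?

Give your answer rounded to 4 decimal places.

Answer: 3.0000

Derivation:
Step 0: x=[7.0000 10.0000] v=[0.0000 0.0000]
Step 1: x=[3.0000 13.0000] v=[-8.0000 6.0000]
Step 2: x=[6.0000 12.0000] v=[6.0000 -2.0000]
Step 3: x=[9.0000 11.0000] v=[6.0000 -2.0000]
Step 4: x=[5.0000 14.0000] v=[-8.0000 6.0000]
Step 5: x=[5.0000 14.0000] v=[0.0000 0.0000]
Step 6: x=[9.0000 11.0000] v=[8.0000 -6.0000]
Step 7: x=[6.0000 12.0000] v=[-6.0000 2.0000]
Step 8: x=[3.0000 13.0000] v=[-6.0000 2.0000]
Max displacement = 3.0000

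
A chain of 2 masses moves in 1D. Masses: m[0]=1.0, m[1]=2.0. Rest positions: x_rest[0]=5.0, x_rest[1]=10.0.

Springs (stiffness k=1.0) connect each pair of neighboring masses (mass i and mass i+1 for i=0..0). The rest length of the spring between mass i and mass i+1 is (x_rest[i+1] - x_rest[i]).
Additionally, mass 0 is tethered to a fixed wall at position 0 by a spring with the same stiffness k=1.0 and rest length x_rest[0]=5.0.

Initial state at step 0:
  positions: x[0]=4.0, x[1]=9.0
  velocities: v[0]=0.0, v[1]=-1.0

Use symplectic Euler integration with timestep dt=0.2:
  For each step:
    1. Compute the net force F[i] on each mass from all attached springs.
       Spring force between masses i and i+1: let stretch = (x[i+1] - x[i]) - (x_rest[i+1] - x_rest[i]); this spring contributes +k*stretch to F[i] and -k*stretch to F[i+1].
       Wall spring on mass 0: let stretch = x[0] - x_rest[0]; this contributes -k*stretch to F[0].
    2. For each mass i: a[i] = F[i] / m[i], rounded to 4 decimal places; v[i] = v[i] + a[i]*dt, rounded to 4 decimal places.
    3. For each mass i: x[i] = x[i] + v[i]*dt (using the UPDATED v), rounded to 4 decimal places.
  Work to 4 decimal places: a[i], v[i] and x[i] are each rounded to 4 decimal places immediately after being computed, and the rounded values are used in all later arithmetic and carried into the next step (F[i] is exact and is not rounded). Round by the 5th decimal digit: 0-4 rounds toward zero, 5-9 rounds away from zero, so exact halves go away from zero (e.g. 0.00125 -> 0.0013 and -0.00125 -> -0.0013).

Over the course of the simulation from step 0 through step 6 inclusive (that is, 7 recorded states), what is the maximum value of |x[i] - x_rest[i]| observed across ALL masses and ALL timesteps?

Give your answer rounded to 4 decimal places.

Answer: 2.0232

Derivation:
Step 0: x=[4.0000 9.0000] v=[0.0000 -1.0000]
Step 1: x=[4.0400 8.8000] v=[0.2000 -1.0000]
Step 2: x=[4.1088 8.6048] v=[0.3440 -0.9760]
Step 3: x=[4.1931 8.4197] v=[0.4214 -0.9256]
Step 4: x=[4.2787 8.2500] v=[0.4281 -0.8483]
Step 5: x=[4.3520 8.1009] v=[0.3666 -0.7454]
Step 6: x=[4.4012 7.9768] v=[0.2460 -0.6203]
Max displacement = 2.0232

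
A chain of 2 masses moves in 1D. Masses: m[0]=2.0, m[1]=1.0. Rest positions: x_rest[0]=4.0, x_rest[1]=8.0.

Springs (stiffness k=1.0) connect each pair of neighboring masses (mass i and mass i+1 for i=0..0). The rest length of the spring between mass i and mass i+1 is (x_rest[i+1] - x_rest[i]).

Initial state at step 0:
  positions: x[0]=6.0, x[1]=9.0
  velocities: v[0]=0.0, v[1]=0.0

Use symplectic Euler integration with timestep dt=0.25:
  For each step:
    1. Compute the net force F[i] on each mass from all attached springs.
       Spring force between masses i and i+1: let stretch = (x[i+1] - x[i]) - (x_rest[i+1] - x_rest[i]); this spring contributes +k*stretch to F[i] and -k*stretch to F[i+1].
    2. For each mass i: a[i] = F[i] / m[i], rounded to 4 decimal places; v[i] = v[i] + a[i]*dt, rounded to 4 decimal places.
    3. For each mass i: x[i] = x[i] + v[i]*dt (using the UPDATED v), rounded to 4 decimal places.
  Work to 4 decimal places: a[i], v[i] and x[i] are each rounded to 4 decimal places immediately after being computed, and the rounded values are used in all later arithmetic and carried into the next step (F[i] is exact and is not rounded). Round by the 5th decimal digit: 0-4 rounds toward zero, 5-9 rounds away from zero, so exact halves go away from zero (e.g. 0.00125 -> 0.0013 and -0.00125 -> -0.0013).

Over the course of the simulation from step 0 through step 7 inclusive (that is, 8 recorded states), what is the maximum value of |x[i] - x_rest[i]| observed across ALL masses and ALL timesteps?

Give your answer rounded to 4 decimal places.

Step 0: x=[6.0000 9.0000] v=[0.0000 0.0000]
Step 1: x=[5.9688 9.0625] v=[-0.1250 0.2500]
Step 2: x=[5.9092 9.1817] v=[-0.2383 0.4766]
Step 3: x=[5.8269 9.3463] v=[-0.3293 0.6585]
Step 4: x=[5.7296 9.5410] v=[-0.3894 0.7787]
Step 5: x=[5.6264 9.7475] v=[-0.4130 0.8259]
Step 6: x=[5.5269 9.9464] v=[-0.3979 0.7956]
Step 7: x=[5.4405 10.1191] v=[-0.3455 0.6907]
Max displacement = 2.1191

Answer: 2.1191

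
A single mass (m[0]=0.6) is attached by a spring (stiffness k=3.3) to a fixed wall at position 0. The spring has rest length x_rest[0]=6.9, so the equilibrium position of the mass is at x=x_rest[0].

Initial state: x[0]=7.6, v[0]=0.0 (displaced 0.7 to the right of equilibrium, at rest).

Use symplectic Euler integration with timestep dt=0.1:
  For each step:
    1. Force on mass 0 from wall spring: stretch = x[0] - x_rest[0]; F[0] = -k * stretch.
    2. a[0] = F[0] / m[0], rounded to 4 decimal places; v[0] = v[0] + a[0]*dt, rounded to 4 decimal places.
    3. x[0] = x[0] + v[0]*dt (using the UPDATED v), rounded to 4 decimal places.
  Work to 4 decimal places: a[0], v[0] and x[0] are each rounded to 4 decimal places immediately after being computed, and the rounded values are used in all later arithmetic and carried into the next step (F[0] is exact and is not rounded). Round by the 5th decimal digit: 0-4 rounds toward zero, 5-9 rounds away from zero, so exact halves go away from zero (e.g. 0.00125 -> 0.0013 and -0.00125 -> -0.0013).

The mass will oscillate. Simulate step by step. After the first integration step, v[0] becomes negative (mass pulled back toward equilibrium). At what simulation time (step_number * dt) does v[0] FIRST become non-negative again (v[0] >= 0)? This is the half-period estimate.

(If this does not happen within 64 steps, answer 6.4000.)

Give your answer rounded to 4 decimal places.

Answer: 1.4000

Derivation:
Step 0: x=[7.6000] v=[0.0000]
Step 1: x=[7.5615] v=[-0.3850]
Step 2: x=[7.4866] v=[-0.7488]
Step 3: x=[7.3795] v=[-1.0714]
Step 4: x=[7.2460] v=[-1.3351]
Step 5: x=[7.0935] v=[-1.5254]
Step 6: x=[6.9303] v=[-1.6318]
Step 7: x=[6.7655] v=[-1.6485]
Step 8: x=[6.6081] v=[-1.5745]
Step 9: x=[6.4667] v=[-1.4140]
Step 10: x=[6.3491] v=[-1.1757]
Step 11: x=[6.2618] v=[-0.8727]
Step 12: x=[6.2096] v=[-0.5217]
Step 13: x=[6.1954] v=[-0.1420]
Step 14: x=[6.2200] v=[0.2455]
First v>=0 after going negative at step 14, time=1.4000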